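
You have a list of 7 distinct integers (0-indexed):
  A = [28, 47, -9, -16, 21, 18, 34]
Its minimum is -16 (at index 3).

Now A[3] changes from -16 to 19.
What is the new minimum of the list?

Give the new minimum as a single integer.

Old min = -16 (at index 3)
Change: A[3] -16 -> 19
Changed element WAS the min. Need to check: is 19 still <= all others?
  Min of remaining elements: -9
  New min = min(19, -9) = -9

Answer: -9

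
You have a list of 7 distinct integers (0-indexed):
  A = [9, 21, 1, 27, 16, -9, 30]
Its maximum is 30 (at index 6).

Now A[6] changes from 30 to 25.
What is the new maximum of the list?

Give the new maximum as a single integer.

Old max = 30 (at index 6)
Change: A[6] 30 -> 25
Changed element WAS the max -> may need rescan.
  Max of remaining elements: 27
  New max = max(25, 27) = 27

Answer: 27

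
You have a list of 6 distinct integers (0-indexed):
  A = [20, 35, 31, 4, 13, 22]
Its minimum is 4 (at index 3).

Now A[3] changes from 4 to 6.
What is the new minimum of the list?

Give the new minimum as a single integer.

Answer: 6

Derivation:
Old min = 4 (at index 3)
Change: A[3] 4 -> 6
Changed element WAS the min. Need to check: is 6 still <= all others?
  Min of remaining elements: 13
  New min = min(6, 13) = 6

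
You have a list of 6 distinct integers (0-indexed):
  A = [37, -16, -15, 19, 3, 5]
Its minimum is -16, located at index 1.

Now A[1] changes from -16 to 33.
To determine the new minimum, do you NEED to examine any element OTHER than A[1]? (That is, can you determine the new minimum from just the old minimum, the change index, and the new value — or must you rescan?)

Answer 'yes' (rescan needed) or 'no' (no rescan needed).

Old min = -16 at index 1
Change at index 1: -16 -> 33
Index 1 WAS the min and new value 33 > old min -16. Must rescan other elements to find the new min.
Needs rescan: yes

Answer: yes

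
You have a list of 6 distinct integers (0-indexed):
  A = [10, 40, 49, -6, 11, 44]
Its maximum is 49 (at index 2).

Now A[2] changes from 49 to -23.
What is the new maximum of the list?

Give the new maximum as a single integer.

Old max = 49 (at index 2)
Change: A[2] 49 -> -23
Changed element WAS the max -> may need rescan.
  Max of remaining elements: 44
  New max = max(-23, 44) = 44

Answer: 44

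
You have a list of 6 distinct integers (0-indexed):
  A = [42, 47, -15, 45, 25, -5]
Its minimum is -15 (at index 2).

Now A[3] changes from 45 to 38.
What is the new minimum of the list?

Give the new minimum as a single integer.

Old min = -15 (at index 2)
Change: A[3] 45 -> 38
Changed element was NOT the old min.
  New min = min(old_min, new_val) = min(-15, 38) = -15

Answer: -15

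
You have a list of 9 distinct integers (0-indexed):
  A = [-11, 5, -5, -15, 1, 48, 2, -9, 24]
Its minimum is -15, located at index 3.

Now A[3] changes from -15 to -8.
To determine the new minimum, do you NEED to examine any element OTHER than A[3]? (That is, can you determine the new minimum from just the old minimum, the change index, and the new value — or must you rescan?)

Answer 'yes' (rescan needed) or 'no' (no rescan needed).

Old min = -15 at index 3
Change at index 3: -15 -> -8
Index 3 WAS the min and new value -8 > old min -15. Must rescan other elements to find the new min.
Needs rescan: yes

Answer: yes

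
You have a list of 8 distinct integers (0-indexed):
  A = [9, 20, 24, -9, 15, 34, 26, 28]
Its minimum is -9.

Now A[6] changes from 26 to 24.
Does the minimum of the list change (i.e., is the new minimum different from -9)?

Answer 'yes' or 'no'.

Answer: no

Derivation:
Old min = -9
Change: A[6] 26 -> 24
Changed element was NOT the min; min changes only if 24 < -9.
New min = -9; changed? no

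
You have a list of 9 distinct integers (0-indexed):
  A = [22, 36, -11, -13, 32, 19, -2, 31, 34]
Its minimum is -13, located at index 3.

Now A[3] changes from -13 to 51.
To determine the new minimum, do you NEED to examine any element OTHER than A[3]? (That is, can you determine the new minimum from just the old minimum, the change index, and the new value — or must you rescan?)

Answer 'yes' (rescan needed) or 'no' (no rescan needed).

Answer: yes

Derivation:
Old min = -13 at index 3
Change at index 3: -13 -> 51
Index 3 WAS the min and new value 51 > old min -13. Must rescan other elements to find the new min.
Needs rescan: yes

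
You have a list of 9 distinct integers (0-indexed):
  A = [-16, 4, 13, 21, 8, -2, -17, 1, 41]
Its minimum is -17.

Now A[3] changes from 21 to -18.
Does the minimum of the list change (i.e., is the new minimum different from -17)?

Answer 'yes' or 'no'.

Answer: yes

Derivation:
Old min = -17
Change: A[3] 21 -> -18
Changed element was NOT the min; min changes only if -18 < -17.
New min = -18; changed? yes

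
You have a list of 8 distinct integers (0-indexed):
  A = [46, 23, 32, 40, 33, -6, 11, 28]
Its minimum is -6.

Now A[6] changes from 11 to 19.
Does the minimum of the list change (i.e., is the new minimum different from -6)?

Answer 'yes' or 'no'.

Old min = -6
Change: A[6] 11 -> 19
Changed element was NOT the min; min changes only if 19 < -6.
New min = -6; changed? no

Answer: no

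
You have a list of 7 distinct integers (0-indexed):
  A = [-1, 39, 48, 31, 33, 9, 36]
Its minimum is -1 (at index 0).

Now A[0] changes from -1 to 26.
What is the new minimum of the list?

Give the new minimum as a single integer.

Old min = -1 (at index 0)
Change: A[0] -1 -> 26
Changed element WAS the min. Need to check: is 26 still <= all others?
  Min of remaining elements: 9
  New min = min(26, 9) = 9

Answer: 9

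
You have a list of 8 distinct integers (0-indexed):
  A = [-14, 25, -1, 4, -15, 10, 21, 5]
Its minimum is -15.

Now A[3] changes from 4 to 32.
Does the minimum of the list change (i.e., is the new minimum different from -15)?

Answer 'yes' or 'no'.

Answer: no

Derivation:
Old min = -15
Change: A[3] 4 -> 32
Changed element was NOT the min; min changes only if 32 < -15.
New min = -15; changed? no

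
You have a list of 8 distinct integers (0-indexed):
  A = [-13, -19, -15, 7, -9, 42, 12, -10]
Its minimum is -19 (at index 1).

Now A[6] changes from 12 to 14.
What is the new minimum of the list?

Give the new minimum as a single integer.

Answer: -19

Derivation:
Old min = -19 (at index 1)
Change: A[6] 12 -> 14
Changed element was NOT the old min.
  New min = min(old_min, new_val) = min(-19, 14) = -19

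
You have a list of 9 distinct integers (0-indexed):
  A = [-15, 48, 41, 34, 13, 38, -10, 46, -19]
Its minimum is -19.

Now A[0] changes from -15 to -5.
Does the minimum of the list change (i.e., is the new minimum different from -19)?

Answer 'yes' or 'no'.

Answer: no

Derivation:
Old min = -19
Change: A[0] -15 -> -5
Changed element was NOT the min; min changes only if -5 < -19.
New min = -19; changed? no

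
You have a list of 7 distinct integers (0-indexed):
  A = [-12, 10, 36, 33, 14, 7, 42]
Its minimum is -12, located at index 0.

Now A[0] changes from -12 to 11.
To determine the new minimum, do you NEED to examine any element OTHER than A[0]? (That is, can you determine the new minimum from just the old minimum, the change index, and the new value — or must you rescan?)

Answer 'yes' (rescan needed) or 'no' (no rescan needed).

Answer: yes

Derivation:
Old min = -12 at index 0
Change at index 0: -12 -> 11
Index 0 WAS the min and new value 11 > old min -12. Must rescan other elements to find the new min.
Needs rescan: yes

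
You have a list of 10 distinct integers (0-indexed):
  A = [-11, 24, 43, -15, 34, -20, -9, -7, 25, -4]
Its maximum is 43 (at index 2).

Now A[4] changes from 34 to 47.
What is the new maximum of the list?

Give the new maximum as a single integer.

Old max = 43 (at index 2)
Change: A[4] 34 -> 47
Changed element was NOT the old max.
  New max = max(old_max, new_val) = max(43, 47) = 47

Answer: 47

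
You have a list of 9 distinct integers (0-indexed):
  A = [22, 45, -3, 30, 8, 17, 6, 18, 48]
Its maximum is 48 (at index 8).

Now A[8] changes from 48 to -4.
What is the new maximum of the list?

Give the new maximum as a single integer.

Answer: 45

Derivation:
Old max = 48 (at index 8)
Change: A[8] 48 -> -4
Changed element WAS the max -> may need rescan.
  Max of remaining elements: 45
  New max = max(-4, 45) = 45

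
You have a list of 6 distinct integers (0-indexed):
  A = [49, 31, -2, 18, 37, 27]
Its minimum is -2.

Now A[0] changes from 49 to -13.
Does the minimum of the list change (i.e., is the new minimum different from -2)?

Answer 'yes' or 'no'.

Answer: yes

Derivation:
Old min = -2
Change: A[0] 49 -> -13
Changed element was NOT the min; min changes only if -13 < -2.
New min = -13; changed? yes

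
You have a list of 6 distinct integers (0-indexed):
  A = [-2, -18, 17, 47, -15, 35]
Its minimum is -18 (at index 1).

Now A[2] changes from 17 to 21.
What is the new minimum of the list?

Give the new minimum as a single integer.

Answer: -18

Derivation:
Old min = -18 (at index 1)
Change: A[2] 17 -> 21
Changed element was NOT the old min.
  New min = min(old_min, new_val) = min(-18, 21) = -18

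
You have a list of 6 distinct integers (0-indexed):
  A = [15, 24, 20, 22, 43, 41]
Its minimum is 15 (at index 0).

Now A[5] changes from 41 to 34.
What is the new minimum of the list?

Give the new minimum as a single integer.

Answer: 15

Derivation:
Old min = 15 (at index 0)
Change: A[5] 41 -> 34
Changed element was NOT the old min.
  New min = min(old_min, new_val) = min(15, 34) = 15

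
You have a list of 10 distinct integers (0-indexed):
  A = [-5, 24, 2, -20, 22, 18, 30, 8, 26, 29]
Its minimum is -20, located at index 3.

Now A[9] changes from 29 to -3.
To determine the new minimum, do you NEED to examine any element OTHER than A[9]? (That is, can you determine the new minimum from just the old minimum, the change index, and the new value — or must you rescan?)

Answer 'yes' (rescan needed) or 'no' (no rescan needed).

Answer: no

Derivation:
Old min = -20 at index 3
Change at index 9: 29 -> -3
Index 9 was NOT the min. New min = min(-20, -3). No rescan of other elements needed.
Needs rescan: no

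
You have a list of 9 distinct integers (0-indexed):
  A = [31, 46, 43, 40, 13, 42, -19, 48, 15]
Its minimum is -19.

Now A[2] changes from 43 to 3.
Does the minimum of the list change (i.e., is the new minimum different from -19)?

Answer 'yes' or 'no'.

Old min = -19
Change: A[2] 43 -> 3
Changed element was NOT the min; min changes only if 3 < -19.
New min = -19; changed? no

Answer: no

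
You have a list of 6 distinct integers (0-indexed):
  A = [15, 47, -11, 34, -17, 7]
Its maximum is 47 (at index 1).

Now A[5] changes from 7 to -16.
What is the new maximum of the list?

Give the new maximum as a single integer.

Old max = 47 (at index 1)
Change: A[5] 7 -> -16
Changed element was NOT the old max.
  New max = max(old_max, new_val) = max(47, -16) = 47

Answer: 47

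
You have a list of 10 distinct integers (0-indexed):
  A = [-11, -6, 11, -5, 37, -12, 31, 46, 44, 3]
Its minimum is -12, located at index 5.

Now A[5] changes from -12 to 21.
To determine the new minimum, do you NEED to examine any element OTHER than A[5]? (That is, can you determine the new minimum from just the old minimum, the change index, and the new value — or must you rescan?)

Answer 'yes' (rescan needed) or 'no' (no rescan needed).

Old min = -12 at index 5
Change at index 5: -12 -> 21
Index 5 WAS the min and new value 21 > old min -12. Must rescan other elements to find the new min.
Needs rescan: yes

Answer: yes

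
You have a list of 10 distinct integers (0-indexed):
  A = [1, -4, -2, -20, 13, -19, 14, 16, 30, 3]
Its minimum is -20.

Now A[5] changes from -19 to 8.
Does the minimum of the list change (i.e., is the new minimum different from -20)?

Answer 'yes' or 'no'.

Old min = -20
Change: A[5] -19 -> 8
Changed element was NOT the min; min changes only if 8 < -20.
New min = -20; changed? no

Answer: no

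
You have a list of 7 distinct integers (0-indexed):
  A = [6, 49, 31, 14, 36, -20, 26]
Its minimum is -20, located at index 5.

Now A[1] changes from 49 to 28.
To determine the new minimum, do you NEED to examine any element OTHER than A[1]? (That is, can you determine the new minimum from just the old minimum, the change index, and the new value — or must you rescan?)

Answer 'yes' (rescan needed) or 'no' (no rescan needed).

Answer: no

Derivation:
Old min = -20 at index 5
Change at index 1: 49 -> 28
Index 1 was NOT the min. New min = min(-20, 28). No rescan of other elements needed.
Needs rescan: no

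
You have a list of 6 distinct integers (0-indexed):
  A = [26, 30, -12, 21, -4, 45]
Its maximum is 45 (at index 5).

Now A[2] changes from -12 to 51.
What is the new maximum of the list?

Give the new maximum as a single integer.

Old max = 45 (at index 5)
Change: A[2] -12 -> 51
Changed element was NOT the old max.
  New max = max(old_max, new_val) = max(45, 51) = 51

Answer: 51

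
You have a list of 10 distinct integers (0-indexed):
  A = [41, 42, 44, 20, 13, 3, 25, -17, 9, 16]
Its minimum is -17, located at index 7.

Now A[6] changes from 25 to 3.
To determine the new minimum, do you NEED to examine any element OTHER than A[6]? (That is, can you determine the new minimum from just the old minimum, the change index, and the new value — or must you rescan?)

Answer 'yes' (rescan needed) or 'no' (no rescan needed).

Old min = -17 at index 7
Change at index 6: 25 -> 3
Index 6 was NOT the min. New min = min(-17, 3). No rescan of other elements needed.
Needs rescan: no

Answer: no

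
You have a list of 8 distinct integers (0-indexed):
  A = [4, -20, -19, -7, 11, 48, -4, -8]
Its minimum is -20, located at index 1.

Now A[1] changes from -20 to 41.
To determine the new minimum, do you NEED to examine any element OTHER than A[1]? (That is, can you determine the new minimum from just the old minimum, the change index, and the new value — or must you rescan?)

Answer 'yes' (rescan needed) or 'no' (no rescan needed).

Answer: yes

Derivation:
Old min = -20 at index 1
Change at index 1: -20 -> 41
Index 1 WAS the min and new value 41 > old min -20. Must rescan other elements to find the new min.
Needs rescan: yes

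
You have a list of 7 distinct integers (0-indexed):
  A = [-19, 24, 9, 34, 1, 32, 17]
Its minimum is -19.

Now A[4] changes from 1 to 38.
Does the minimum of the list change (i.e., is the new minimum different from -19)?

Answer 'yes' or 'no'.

Answer: no

Derivation:
Old min = -19
Change: A[4] 1 -> 38
Changed element was NOT the min; min changes only if 38 < -19.
New min = -19; changed? no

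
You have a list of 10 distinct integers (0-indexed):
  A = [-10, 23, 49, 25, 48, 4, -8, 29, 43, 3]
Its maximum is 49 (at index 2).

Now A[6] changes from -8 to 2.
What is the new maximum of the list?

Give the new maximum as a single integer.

Old max = 49 (at index 2)
Change: A[6] -8 -> 2
Changed element was NOT the old max.
  New max = max(old_max, new_val) = max(49, 2) = 49

Answer: 49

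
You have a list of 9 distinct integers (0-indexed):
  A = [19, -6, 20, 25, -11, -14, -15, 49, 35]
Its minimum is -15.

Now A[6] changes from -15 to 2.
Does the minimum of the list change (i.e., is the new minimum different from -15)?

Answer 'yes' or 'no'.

Old min = -15
Change: A[6] -15 -> 2
Changed element was the min; new min must be rechecked.
New min = -14; changed? yes

Answer: yes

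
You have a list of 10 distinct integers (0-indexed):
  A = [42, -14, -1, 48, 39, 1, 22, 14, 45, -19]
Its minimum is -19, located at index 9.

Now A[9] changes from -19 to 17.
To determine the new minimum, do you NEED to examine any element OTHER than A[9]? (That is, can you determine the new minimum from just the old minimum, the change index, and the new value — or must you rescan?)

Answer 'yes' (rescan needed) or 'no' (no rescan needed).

Answer: yes

Derivation:
Old min = -19 at index 9
Change at index 9: -19 -> 17
Index 9 WAS the min and new value 17 > old min -19. Must rescan other elements to find the new min.
Needs rescan: yes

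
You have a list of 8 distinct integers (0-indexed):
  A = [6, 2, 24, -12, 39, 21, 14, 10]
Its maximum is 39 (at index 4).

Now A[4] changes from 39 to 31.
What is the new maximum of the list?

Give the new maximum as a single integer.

Answer: 31

Derivation:
Old max = 39 (at index 4)
Change: A[4] 39 -> 31
Changed element WAS the max -> may need rescan.
  Max of remaining elements: 24
  New max = max(31, 24) = 31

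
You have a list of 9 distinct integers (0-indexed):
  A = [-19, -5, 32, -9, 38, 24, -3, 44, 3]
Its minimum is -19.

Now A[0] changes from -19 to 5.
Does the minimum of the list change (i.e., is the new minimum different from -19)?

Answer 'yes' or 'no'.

Answer: yes

Derivation:
Old min = -19
Change: A[0] -19 -> 5
Changed element was the min; new min must be rechecked.
New min = -9; changed? yes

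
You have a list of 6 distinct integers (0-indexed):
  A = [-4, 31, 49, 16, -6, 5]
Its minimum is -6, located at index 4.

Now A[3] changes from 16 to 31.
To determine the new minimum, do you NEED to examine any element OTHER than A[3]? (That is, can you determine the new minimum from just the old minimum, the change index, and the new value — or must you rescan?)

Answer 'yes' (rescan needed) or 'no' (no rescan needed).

Answer: no

Derivation:
Old min = -6 at index 4
Change at index 3: 16 -> 31
Index 3 was NOT the min. New min = min(-6, 31). No rescan of other elements needed.
Needs rescan: no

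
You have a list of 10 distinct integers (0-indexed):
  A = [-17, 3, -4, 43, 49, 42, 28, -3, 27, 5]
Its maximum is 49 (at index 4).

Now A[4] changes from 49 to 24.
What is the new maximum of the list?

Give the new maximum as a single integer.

Old max = 49 (at index 4)
Change: A[4] 49 -> 24
Changed element WAS the max -> may need rescan.
  Max of remaining elements: 43
  New max = max(24, 43) = 43

Answer: 43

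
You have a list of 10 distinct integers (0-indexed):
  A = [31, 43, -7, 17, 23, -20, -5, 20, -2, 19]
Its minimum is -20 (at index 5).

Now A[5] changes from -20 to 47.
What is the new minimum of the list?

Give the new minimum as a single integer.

Answer: -7

Derivation:
Old min = -20 (at index 5)
Change: A[5] -20 -> 47
Changed element WAS the min. Need to check: is 47 still <= all others?
  Min of remaining elements: -7
  New min = min(47, -7) = -7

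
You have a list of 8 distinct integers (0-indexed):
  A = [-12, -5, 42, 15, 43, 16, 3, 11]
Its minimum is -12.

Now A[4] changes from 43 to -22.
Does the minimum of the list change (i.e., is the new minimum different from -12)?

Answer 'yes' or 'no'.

Old min = -12
Change: A[4] 43 -> -22
Changed element was NOT the min; min changes only if -22 < -12.
New min = -22; changed? yes

Answer: yes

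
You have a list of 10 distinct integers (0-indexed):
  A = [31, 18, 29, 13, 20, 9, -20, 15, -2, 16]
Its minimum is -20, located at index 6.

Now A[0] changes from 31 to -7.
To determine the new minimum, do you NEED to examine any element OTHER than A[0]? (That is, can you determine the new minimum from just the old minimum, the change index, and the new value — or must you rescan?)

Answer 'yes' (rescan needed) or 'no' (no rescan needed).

Old min = -20 at index 6
Change at index 0: 31 -> -7
Index 0 was NOT the min. New min = min(-20, -7). No rescan of other elements needed.
Needs rescan: no

Answer: no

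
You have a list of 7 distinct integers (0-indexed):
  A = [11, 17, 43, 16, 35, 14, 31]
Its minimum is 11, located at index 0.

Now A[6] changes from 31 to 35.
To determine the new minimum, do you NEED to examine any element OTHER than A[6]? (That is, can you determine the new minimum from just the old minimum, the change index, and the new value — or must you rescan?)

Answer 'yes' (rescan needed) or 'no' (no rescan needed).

Answer: no

Derivation:
Old min = 11 at index 0
Change at index 6: 31 -> 35
Index 6 was NOT the min. New min = min(11, 35). No rescan of other elements needed.
Needs rescan: no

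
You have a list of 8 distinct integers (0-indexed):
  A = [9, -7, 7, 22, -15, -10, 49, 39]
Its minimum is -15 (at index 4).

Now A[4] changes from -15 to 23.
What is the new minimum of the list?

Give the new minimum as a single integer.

Old min = -15 (at index 4)
Change: A[4] -15 -> 23
Changed element WAS the min. Need to check: is 23 still <= all others?
  Min of remaining elements: -10
  New min = min(23, -10) = -10

Answer: -10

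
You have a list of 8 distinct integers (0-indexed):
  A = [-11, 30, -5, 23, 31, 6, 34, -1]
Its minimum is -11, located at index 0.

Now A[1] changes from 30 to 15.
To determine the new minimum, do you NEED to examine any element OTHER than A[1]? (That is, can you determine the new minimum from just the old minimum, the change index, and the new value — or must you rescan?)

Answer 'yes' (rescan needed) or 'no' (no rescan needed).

Old min = -11 at index 0
Change at index 1: 30 -> 15
Index 1 was NOT the min. New min = min(-11, 15). No rescan of other elements needed.
Needs rescan: no

Answer: no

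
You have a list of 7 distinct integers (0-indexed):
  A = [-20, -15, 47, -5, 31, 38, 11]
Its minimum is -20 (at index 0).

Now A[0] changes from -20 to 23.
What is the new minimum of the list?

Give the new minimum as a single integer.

Answer: -15

Derivation:
Old min = -20 (at index 0)
Change: A[0] -20 -> 23
Changed element WAS the min. Need to check: is 23 still <= all others?
  Min of remaining elements: -15
  New min = min(23, -15) = -15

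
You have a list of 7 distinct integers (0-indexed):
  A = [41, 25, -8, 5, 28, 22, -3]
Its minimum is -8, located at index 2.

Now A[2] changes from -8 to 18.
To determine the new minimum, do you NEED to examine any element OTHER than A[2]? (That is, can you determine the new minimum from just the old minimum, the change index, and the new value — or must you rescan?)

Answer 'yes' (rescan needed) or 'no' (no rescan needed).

Old min = -8 at index 2
Change at index 2: -8 -> 18
Index 2 WAS the min and new value 18 > old min -8. Must rescan other elements to find the new min.
Needs rescan: yes

Answer: yes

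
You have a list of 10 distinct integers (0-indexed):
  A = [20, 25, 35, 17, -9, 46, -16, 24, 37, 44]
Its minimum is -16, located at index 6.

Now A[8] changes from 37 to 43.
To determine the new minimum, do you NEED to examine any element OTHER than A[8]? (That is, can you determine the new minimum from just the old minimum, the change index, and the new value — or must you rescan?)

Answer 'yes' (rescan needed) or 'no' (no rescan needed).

Old min = -16 at index 6
Change at index 8: 37 -> 43
Index 8 was NOT the min. New min = min(-16, 43). No rescan of other elements needed.
Needs rescan: no

Answer: no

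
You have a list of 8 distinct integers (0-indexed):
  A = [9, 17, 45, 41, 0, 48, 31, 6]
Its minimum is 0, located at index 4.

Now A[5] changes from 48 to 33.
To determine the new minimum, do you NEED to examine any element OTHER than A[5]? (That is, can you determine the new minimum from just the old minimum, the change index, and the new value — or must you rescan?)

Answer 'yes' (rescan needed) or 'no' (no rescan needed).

Answer: no

Derivation:
Old min = 0 at index 4
Change at index 5: 48 -> 33
Index 5 was NOT the min. New min = min(0, 33). No rescan of other elements needed.
Needs rescan: no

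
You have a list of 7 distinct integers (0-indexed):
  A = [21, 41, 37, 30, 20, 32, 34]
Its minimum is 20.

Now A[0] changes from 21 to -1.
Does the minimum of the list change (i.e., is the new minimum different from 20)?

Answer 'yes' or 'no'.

Answer: yes

Derivation:
Old min = 20
Change: A[0] 21 -> -1
Changed element was NOT the min; min changes only if -1 < 20.
New min = -1; changed? yes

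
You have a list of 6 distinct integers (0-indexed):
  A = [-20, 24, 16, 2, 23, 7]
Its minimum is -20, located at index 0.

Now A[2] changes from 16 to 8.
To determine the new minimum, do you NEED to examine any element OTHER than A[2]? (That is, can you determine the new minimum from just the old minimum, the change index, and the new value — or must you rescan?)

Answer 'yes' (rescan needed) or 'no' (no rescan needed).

Old min = -20 at index 0
Change at index 2: 16 -> 8
Index 2 was NOT the min. New min = min(-20, 8). No rescan of other elements needed.
Needs rescan: no

Answer: no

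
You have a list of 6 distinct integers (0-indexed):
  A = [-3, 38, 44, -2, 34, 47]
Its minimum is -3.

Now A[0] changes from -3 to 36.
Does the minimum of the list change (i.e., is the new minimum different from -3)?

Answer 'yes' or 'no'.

Old min = -3
Change: A[0] -3 -> 36
Changed element was the min; new min must be rechecked.
New min = -2; changed? yes

Answer: yes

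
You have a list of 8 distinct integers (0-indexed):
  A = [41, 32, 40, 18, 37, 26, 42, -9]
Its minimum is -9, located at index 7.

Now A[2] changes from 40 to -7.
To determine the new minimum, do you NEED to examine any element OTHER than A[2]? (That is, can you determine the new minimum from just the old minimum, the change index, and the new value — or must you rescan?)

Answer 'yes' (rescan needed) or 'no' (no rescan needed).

Old min = -9 at index 7
Change at index 2: 40 -> -7
Index 2 was NOT the min. New min = min(-9, -7). No rescan of other elements needed.
Needs rescan: no

Answer: no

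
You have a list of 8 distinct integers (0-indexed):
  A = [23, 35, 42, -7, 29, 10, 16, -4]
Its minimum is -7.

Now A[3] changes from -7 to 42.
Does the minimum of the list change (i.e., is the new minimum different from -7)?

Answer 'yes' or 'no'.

Answer: yes

Derivation:
Old min = -7
Change: A[3] -7 -> 42
Changed element was the min; new min must be rechecked.
New min = -4; changed? yes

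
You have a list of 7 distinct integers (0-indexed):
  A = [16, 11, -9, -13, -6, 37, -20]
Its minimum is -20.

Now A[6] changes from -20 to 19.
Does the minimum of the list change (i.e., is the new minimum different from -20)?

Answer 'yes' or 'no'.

Old min = -20
Change: A[6] -20 -> 19
Changed element was the min; new min must be rechecked.
New min = -13; changed? yes

Answer: yes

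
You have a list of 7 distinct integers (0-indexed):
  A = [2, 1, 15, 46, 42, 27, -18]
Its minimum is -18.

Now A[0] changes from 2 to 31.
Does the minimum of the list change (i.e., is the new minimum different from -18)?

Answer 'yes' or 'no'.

Old min = -18
Change: A[0] 2 -> 31
Changed element was NOT the min; min changes only if 31 < -18.
New min = -18; changed? no

Answer: no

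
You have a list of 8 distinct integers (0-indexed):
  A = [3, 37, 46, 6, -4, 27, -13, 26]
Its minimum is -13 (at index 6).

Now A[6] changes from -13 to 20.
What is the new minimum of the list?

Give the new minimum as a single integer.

Old min = -13 (at index 6)
Change: A[6] -13 -> 20
Changed element WAS the min. Need to check: is 20 still <= all others?
  Min of remaining elements: -4
  New min = min(20, -4) = -4

Answer: -4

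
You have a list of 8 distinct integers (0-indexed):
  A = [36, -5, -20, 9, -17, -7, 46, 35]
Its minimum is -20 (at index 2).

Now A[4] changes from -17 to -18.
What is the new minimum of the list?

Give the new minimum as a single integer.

Old min = -20 (at index 2)
Change: A[4] -17 -> -18
Changed element was NOT the old min.
  New min = min(old_min, new_val) = min(-20, -18) = -20

Answer: -20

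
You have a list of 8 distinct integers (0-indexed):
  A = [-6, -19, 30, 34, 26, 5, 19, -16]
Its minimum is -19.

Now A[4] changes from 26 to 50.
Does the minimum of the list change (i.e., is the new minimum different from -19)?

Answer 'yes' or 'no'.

Old min = -19
Change: A[4] 26 -> 50
Changed element was NOT the min; min changes only if 50 < -19.
New min = -19; changed? no

Answer: no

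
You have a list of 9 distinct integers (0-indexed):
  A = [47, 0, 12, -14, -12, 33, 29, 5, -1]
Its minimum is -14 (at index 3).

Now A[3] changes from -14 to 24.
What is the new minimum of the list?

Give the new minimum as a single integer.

Old min = -14 (at index 3)
Change: A[3] -14 -> 24
Changed element WAS the min. Need to check: is 24 still <= all others?
  Min of remaining elements: -12
  New min = min(24, -12) = -12

Answer: -12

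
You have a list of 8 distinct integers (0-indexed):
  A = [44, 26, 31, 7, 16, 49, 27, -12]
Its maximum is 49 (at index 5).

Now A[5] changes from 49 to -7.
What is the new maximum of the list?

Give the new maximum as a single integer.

Answer: 44

Derivation:
Old max = 49 (at index 5)
Change: A[5] 49 -> -7
Changed element WAS the max -> may need rescan.
  Max of remaining elements: 44
  New max = max(-7, 44) = 44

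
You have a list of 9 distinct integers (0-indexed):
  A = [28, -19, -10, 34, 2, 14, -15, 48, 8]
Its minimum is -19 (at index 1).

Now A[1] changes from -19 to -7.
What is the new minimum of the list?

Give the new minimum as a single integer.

Answer: -15

Derivation:
Old min = -19 (at index 1)
Change: A[1] -19 -> -7
Changed element WAS the min. Need to check: is -7 still <= all others?
  Min of remaining elements: -15
  New min = min(-7, -15) = -15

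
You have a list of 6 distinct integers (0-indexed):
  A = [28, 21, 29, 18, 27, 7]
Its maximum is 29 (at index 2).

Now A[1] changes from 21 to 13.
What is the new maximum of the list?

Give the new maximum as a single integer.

Answer: 29

Derivation:
Old max = 29 (at index 2)
Change: A[1] 21 -> 13
Changed element was NOT the old max.
  New max = max(old_max, new_val) = max(29, 13) = 29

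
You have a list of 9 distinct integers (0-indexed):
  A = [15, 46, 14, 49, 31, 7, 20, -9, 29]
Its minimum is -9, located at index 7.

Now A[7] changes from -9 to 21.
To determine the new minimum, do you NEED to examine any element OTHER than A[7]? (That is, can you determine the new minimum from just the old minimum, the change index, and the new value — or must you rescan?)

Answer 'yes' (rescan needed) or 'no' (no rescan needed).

Old min = -9 at index 7
Change at index 7: -9 -> 21
Index 7 WAS the min and new value 21 > old min -9. Must rescan other elements to find the new min.
Needs rescan: yes

Answer: yes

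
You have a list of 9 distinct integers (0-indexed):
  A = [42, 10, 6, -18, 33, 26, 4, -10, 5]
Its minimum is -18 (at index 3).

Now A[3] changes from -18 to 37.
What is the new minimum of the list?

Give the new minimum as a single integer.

Answer: -10

Derivation:
Old min = -18 (at index 3)
Change: A[3] -18 -> 37
Changed element WAS the min. Need to check: is 37 still <= all others?
  Min of remaining elements: -10
  New min = min(37, -10) = -10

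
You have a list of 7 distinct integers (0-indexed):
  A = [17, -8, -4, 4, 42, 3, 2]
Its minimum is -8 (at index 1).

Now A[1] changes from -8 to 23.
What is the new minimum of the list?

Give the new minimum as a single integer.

Old min = -8 (at index 1)
Change: A[1] -8 -> 23
Changed element WAS the min. Need to check: is 23 still <= all others?
  Min of remaining elements: -4
  New min = min(23, -4) = -4

Answer: -4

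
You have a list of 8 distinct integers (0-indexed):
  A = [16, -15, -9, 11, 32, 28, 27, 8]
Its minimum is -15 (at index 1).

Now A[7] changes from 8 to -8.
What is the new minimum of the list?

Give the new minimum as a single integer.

Old min = -15 (at index 1)
Change: A[7] 8 -> -8
Changed element was NOT the old min.
  New min = min(old_min, new_val) = min(-15, -8) = -15

Answer: -15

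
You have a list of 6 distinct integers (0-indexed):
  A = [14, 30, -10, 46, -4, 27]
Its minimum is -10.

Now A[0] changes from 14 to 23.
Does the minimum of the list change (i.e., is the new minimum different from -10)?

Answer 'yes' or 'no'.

Old min = -10
Change: A[0] 14 -> 23
Changed element was NOT the min; min changes only if 23 < -10.
New min = -10; changed? no

Answer: no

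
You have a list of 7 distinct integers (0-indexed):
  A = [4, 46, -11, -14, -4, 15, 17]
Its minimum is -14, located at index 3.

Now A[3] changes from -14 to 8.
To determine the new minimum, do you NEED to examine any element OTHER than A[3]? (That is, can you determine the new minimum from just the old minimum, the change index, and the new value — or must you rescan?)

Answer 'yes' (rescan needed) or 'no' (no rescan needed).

Answer: yes

Derivation:
Old min = -14 at index 3
Change at index 3: -14 -> 8
Index 3 WAS the min and new value 8 > old min -14. Must rescan other elements to find the new min.
Needs rescan: yes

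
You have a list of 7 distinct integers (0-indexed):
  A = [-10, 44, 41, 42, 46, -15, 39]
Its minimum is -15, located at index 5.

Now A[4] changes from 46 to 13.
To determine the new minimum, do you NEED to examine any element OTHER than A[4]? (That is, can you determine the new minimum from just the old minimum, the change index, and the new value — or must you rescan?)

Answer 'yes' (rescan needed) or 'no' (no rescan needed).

Old min = -15 at index 5
Change at index 4: 46 -> 13
Index 4 was NOT the min. New min = min(-15, 13). No rescan of other elements needed.
Needs rescan: no

Answer: no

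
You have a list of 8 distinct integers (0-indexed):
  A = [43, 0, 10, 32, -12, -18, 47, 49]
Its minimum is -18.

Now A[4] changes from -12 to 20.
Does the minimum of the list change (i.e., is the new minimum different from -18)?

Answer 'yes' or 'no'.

Answer: no

Derivation:
Old min = -18
Change: A[4] -12 -> 20
Changed element was NOT the min; min changes only if 20 < -18.
New min = -18; changed? no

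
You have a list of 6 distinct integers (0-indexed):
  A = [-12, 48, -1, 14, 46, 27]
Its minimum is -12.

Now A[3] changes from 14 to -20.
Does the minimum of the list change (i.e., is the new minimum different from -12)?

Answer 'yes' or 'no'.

Answer: yes

Derivation:
Old min = -12
Change: A[3] 14 -> -20
Changed element was NOT the min; min changes only if -20 < -12.
New min = -20; changed? yes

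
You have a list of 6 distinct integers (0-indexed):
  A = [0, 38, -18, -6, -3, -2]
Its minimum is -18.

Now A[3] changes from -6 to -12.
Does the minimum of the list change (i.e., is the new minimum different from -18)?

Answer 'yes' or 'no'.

Old min = -18
Change: A[3] -6 -> -12
Changed element was NOT the min; min changes only if -12 < -18.
New min = -18; changed? no

Answer: no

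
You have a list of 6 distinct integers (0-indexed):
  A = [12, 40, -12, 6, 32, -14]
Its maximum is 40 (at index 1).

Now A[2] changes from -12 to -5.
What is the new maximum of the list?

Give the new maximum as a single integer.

Old max = 40 (at index 1)
Change: A[2] -12 -> -5
Changed element was NOT the old max.
  New max = max(old_max, new_val) = max(40, -5) = 40

Answer: 40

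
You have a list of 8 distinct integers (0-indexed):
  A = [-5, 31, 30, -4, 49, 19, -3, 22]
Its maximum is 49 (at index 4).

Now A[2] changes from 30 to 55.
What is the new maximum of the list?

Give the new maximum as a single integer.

Old max = 49 (at index 4)
Change: A[2] 30 -> 55
Changed element was NOT the old max.
  New max = max(old_max, new_val) = max(49, 55) = 55

Answer: 55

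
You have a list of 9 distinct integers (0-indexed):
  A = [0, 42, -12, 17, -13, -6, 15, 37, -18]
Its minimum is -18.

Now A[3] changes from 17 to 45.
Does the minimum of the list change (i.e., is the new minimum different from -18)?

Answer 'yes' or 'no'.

Answer: no

Derivation:
Old min = -18
Change: A[3] 17 -> 45
Changed element was NOT the min; min changes only if 45 < -18.
New min = -18; changed? no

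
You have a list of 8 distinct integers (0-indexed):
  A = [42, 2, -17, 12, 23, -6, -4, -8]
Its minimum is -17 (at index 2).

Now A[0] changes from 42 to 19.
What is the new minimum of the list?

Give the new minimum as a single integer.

Answer: -17

Derivation:
Old min = -17 (at index 2)
Change: A[0] 42 -> 19
Changed element was NOT the old min.
  New min = min(old_min, new_val) = min(-17, 19) = -17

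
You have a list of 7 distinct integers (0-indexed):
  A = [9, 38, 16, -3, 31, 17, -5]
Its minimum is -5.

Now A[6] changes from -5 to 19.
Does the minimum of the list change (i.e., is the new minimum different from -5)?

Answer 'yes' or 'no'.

Old min = -5
Change: A[6] -5 -> 19
Changed element was the min; new min must be rechecked.
New min = -3; changed? yes

Answer: yes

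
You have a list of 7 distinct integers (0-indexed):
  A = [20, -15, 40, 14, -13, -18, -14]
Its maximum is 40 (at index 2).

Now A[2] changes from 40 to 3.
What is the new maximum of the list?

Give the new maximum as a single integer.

Old max = 40 (at index 2)
Change: A[2] 40 -> 3
Changed element WAS the max -> may need rescan.
  Max of remaining elements: 20
  New max = max(3, 20) = 20

Answer: 20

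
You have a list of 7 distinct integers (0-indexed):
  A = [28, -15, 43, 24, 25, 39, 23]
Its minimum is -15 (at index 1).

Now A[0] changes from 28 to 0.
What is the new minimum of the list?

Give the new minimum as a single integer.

Old min = -15 (at index 1)
Change: A[0] 28 -> 0
Changed element was NOT the old min.
  New min = min(old_min, new_val) = min(-15, 0) = -15

Answer: -15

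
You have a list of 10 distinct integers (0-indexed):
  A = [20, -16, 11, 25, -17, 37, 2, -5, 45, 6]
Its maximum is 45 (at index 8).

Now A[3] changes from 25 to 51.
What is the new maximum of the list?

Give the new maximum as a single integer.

Answer: 51

Derivation:
Old max = 45 (at index 8)
Change: A[3] 25 -> 51
Changed element was NOT the old max.
  New max = max(old_max, new_val) = max(45, 51) = 51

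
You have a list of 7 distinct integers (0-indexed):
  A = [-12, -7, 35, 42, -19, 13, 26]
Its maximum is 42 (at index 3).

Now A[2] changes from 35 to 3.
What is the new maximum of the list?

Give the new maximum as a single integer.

Old max = 42 (at index 3)
Change: A[2] 35 -> 3
Changed element was NOT the old max.
  New max = max(old_max, new_val) = max(42, 3) = 42

Answer: 42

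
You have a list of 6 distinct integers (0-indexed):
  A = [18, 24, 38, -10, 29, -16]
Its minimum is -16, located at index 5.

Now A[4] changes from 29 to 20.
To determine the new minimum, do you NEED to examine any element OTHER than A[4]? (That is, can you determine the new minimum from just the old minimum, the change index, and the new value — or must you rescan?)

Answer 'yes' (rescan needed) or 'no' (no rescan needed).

Old min = -16 at index 5
Change at index 4: 29 -> 20
Index 4 was NOT the min. New min = min(-16, 20). No rescan of other elements needed.
Needs rescan: no

Answer: no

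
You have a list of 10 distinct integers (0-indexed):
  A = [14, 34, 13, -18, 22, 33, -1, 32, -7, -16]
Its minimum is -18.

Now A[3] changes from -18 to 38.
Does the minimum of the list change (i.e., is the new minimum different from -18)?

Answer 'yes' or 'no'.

Old min = -18
Change: A[3] -18 -> 38
Changed element was the min; new min must be rechecked.
New min = -16; changed? yes

Answer: yes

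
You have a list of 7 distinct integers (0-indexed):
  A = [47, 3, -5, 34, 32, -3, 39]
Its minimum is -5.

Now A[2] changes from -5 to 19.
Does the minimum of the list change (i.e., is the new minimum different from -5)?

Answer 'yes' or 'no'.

Answer: yes

Derivation:
Old min = -5
Change: A[2] -5 -> 19
Changed element was the min; new min must be rechecked.
New min = -3; changed? yes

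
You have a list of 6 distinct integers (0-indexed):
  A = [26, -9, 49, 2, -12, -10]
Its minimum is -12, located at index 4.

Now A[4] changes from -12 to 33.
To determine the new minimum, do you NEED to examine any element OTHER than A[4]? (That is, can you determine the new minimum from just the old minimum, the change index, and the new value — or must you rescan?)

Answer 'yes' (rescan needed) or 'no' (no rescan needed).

Answer: yes

Derivation:
Old min = -12 at index 4
Change at index 4: -12 -> 33
Index 4 WAS the min and new value 33 > old min -12. Must rescan other elements to find the new min.
Needs rescan: yes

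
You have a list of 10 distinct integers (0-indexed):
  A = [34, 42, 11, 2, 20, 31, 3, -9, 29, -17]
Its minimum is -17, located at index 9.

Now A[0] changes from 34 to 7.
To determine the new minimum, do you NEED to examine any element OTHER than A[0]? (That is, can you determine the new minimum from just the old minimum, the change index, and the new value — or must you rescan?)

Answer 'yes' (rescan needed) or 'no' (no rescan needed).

Old min = -17 at index 9
Change at index 0: 34 -> 7
Index 0 was NOT the min. New min = min(-17, 7). No rescan of other elements needed.
Needs rescan: no

Answer: no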